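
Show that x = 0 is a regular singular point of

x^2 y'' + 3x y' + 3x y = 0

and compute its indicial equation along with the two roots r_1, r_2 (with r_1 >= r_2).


Divide by x^2 to reach normal form y'' + P_1(x) y' + P_2(x) y = 0 with P_1(x) = 3/x and P_2(x) = 3/x.
x = 0 is a singular point because the y'-coefficient 3/x has a pole at x = 0 and the y-coefficient 3/x has a pole at x = 0.
It is a regular singular point because x P_1(x) = p(x) = 3 and x^2 P_2(x) = q(x) = 3x are polynomials, hence analytic at x = 0.
p(0) = 3,  q(0) = 0.
Indicial equation: r(r-1) + p(0) r + q(0) = 0, i.e. r^2 + (p(0) - 1) r + q(0) = 0, i.e. r^2 + 2 r = 0.
Discriminant: (2)^2 - 4(0) = 4, so r = (-2 ± 2)/2.
Solving: r_1 = 0, r_2 = -2.

indicial: r^2 + 2 r = 0; roots r_1 = 0, r_2 = -2


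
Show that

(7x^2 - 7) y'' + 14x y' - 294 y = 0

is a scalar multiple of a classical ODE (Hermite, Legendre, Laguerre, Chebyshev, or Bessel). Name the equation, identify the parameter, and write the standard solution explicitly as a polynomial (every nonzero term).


All three coefficients share the factor -7; dividing through by -7 gives  (1 - x^2) y'' - 2x y' + 42 y = 0.
This matches the Legendre equation (1 - x^2) y'' - 2x y' + n(n+1) y = 0 (note the -2x y' term) with n(n+1) = 42, so n = 6; the polynomial solution is P_6(x).
With y = sum_k a_k x^k, matching x^k gives (k+2)(k+1) a_{k+2} = [k(k+1) - n(n+1)] a_k = (k - 6)(k + 7) a_k. The right side vanishes at k = 6, so the series with the parity of 6 terminates at degree 6.
Standard normalization (P_n(1) = 1): leading coefficient (2n)!/(2^n (n!)^2) = 479001600/(64*518400) = 231/16, so a_6 = 231/16. Work downward with a_k = (k+1)(k+2) a_{k+2} / ((k - 6)(k + 7)):
  a_4 = (5)(6)(231/16) / ((4 - 6)(4 + 7)) = (3465/8)/(-22) = -315/16
  a_2 = (3)(4)(-315/16) / ((2 - 6)(2 + 7)) = (-945/4)/(-36) = 105/16
  a_0 = (1)(2)(105/16) / ((0 - 6)(0 + 7)) = (105/8)/(-42) = -5/16
Hence P_6(x) = 231 x^6/16 - 315 x^4/16 + 105 x^2/16 - 5/16.

P_6(x); series = 231 x^6/16 - 315 x^4/16 + 105 x^2/16 - 5/16


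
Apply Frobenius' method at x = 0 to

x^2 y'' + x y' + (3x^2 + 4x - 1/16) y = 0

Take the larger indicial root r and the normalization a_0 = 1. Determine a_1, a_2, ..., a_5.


Write in Frobenius form y'' + (p(x)/x) y' + (q(x)/x^2) y = 0:
  p(x) = 1,  q(x) = 3x^2 + 4x - 1/16.
Indicial equation: r(r-1) + (1) r + (-1/16) = 0 -> roots r_1 = 1/4, r_2 = -1/4.
Take r = r_1 = 1/4. Let y(x) = x^r sum_{n>=0} a_n x^n with a_0 = 1.
Substitute y = x^r sum a_n x^n and match x^{r+n}. The recurrence is
  D(n) a_n + 4 a_{n-1} + 3 a_{n-2} = 0,  where D(n) = (r+n)(r+n-1) + (1)(r+n) + (-1/16).
  a_n = [-4 a_{n-1} - 3 a_{n-2}] / D(n).
Since the indicial polynomial factors as (r - r_1)(r - r_2), D(n) = (r_1 + n - r_1)(r_1 + n - r_2) = n(n + 1/2).
Evaluating step by step (a_0 = 1):
  n = 1: D(1) = 1(1 + 1/2) = 3/2; numerator = -4(1) = -4; a_1 = (-4)/(3/2) = -8/3
  n = 2: D(2) = 2(2 + 1/2) = 5; numerator = -4(-8/3) - 3(1) = 23/3; a_2 = (23/3)/(5) = 23/15
  n = 3: D(3) = 3(3 + 1/2) = 21/2; numerator = -4(23/15) - 3(-8/3) = 28/15; a_3 = (28/15)/(21/2) = 8/45
  n = 4: D(4) = 4(4 + 1/2) = 18; numerator = -4(8/45) - 3(23/15) = -239/45; a_4 = (-239/45)/(18) = -239/810
  n = 5: D(5) = 5(5 + 1/2) = 55/2; numerator = -4(-239/810) - 3(8/45) = 262/405; a_5 = (262/405)/(55/2) = 524/22275

r = 1/4; a_0 = 1; a_1 = -8/3; a_2 = 23/15; a_3 = 8/45; a_4 = -239/810; a_5 = 524/22275


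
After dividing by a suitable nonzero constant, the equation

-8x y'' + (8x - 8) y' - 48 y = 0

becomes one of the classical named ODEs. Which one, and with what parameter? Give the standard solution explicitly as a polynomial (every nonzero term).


All three coefficients share the factor -8; dividing through by -8 gives  x y'' + (1 - x) y' + 6 y = 0.
This matches the Laguerre equation x y'' + (1 - x) y' + n y = 0 with n = 6; the polynomial solution is L_6(x).
With y = sum_k a_k x^k, matching x^k gives (k+1)k a_{k+1} + (k+1) a_{k+1} - k a_k + n a_k = 0, i.e. (k+1)^2 a_{k+1} = (k - n) a_k = (k - 6) a_k. The right side vanishes at k = 6, so the series terminates at degree 6.
Standard normalization L_n(0) = 1 gives a_0 = 1. Work upward with a_{k+1} = (k - 6) a_k / (k+1)^2:
  a_1 = (0 - 6)(1) / 1^2 = -6/1 = -6
  a_2 = (1 - 6)(-6) / 2^2 = 30/4 = 15/2
  a_3 = (2 - 6)(15/2) / 3^2 = -30/9 = -10/3
  a_4 = (3 - 6)(-10/3) / 4^2 = 10/16 = 5/8
  a_5 = (4 - 6)(5/8) / 5^2 = (-5/4)/25 = -1/20
  a_6 = (5 - 6)(-1/20) / 6^2 = (1/20)/36 = 1/720
Hence L_6(x) = x^6/720 - x^5/20 + 5 x^4/8 - 10 x^3/3 + 15 x^2/2 - 6 x + 1.

L_6(x); series = x^6/720 - x^5/20 + 5 x^4/8 - 10 x^3/3 + 15 x^2/2 - 6 x + 1


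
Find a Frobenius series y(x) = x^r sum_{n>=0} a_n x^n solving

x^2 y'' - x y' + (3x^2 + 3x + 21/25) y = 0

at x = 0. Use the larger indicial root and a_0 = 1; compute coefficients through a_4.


Write in Frobenius form y'' + (p(x)/x) y' + (q(x)/x^2) y = 0:
  p(x) = -1,  q(x) = 3x^2 + 3x + 21/25.
Indicial equation: r(r-1) + (-1) r + (21/25) = 0 -> roots r_1 = 7/5, r_2 = 3/5.
Take r = r_1 = 7/5. Let y(x) = x^r sum_{n>=0} a_n x^n with a_0 = 1.
Substitute y = x^r sum a_n x^n and match x^{r+n}. The recurrence is
  D(n) a_n + 3 a_{n-1} + 3 a_{n-2} = 0,  where D(n) = (r+n)(r+n-1) + (-1)(r+n) + (21/25).
  a_n = [-3 a_{n-1} - 3 a_{n-2}] / D(n).
Since the indicial polynomial factors as (r - r_1)(r - r_2), D(n) = (r_1 + n - r_1)(r_1 + n - r_2) = n(n + 4/5).
Evaluating step by step (a_0 = 1):
  n = 1: D(1) = 1(1 + 4/5) = 9/5; numerator = -3(1) = -3; a_1 = (-3)/(9/5) = -5/3
  n = 2: D(2) = 2(2 + 4/5) = 28/5; numerator = -3(-5/3) - 3(1) = 2; a_2 = (2)/(28/5) = 5/14
  n = 3: D(3) = 3(3 + 4/5) = 57/5; numerator = -3(5/14) - 3(-5/3) = 55/14; a_3 = (55/14)/(57/5) = 275/798
  n = 4: D(4) = 4(4 + 4/5) = 96/5; numerator = -3(275/798) - 3(5/14) = -40/19; a_4 = (-40/19)/(96/5) = -25/228

r = 7/5; a_0 = 1; a_1 = -5/3; a_2 = 5/14; a_3 = 275/798; a_4 = -25/228


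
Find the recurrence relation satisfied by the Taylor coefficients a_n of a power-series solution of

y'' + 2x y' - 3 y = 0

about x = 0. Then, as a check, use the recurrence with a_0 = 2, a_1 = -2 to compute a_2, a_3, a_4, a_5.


Substitute y = sum_n a_n x^n.
y''(x) has coefficient (n+2)(n+1) a_{n+2} at x^n;
2 x y'(x) has coefficient 2 n a_n at x^n (shift);
-3 y(x) has coefficient -3 a_n at x^n.
Matching x^n: (n+2)(n+1) a_{n+2} + (2n - 3) a_n = 0.
Thus a_{n+2} = (-2n + 3) / ((n+1)(n+2)) * a_n.

Check with a_0 = 2, a_1 = -2 (apply the recurrence for n = 0, 1, 2, 3): a_0 = 2, a_1 = -2, a_2 = 3, a_3 = -1/3, a_4 = -1/4, a_5 = 1/20.

a_(n+2) = (-2n + 3) / ((n+1)(n+2)) * a_n; check: a_0 = 2, a_1 = -2, a_2 = 3, a_3 = -1/3, a_4 = -1/4, a_5 = 1/20


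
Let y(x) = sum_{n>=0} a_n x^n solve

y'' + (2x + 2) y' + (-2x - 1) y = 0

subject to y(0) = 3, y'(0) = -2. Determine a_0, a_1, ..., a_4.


Ansatz: y(x) = sum_{n>=0} a_n x^n, so y'(x) = sum_{n>=1} n a_n x^(n-1) and y''(x) = sum_{n>=2} n(n-1) a_n x^(n-2).
Substitute into P(x) y'' + Q(x) y' + R(x) y = 0 with P(x) = 1, Q(x) = 2x + 2, R(x) = -2x - 1, and match powers of x.
Initial conditions: a_0 = 3, a_1 = -2.
Setting the coefficient of each power of x to zero and solving order by order (substituting the coefficients already found):
  x^0: 2 a_2 + 2 a_1 - a_0 = 0  ->  2 a_2 = -2 a_1 + a_0 = 7  ->  a_2 = 7/2
  x^1: 6 a_3 + 4 a_2 + a_1 - 2 a_0 = 0  ->  6 a_3 = -4 a_2 - a_1 + 2 a_0 = -6  ->  a_3 = -1
  x^2: 12 a_4 + 6 a_3 + 3 a_2 - 2 a_1 = 0  ->  12 a_4 = -6 a_3 - 3 a_2 + 2 a_1 = -17/2  ->  a_4 = -17/24
Truncated series: y(x) = 3 - 2 x + (7/2) x^2 - x^3 - (17/24) x^4 + O(x^5).

a_0 = 3; a_1 = -2; a_2 = 7/2; a_3 = -1; a_4 = -17/24


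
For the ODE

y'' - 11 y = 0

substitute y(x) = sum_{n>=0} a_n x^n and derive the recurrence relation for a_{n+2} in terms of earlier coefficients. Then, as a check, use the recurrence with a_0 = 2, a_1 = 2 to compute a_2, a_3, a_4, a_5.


Substitute y = sum_n a_n x^n into y'' + (const) y = 0.
y''(x) = sum_{n>=0} (n+2)(n+1) a_{n+2} x^n.
The ODE becomes sum_n [(n+2)(n+1) a_{n+2} - 11 a_n] x^n = 0.
Setting each coefficient to zero gives the recurrence:
  (n+2)(n+1) a_{n+2} - 11 a_n = 0,
  a_{n+2} = 11 / ((n+1)(n+2)) a_n.

Check with a_0 = 2, a_1 = 2 (apply the recurrence for n = 0, 1, 2, 3): a_0 = 2, a_1 = 2, a_2 = 11, a_3 = 11/3, a_4 = 121/12, a_5 = 121/60.

a_{n+2} = 11/((n+1)(n+2)) * a_n; check: a_0 = 2, a_1 = 2, a_2 = 11, a_3 = 11/3, a_4 = 121/12, a_5 = 121/60


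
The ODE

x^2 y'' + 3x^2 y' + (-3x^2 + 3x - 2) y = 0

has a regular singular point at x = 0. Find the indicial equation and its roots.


Divide by x^2 to reach normal form y'' + P_1(x) y' + P_2(x) y = 0 with P_1(x) = 3 and P_2(x) = -3 + 3/x - 2/x^2.
x = 0 is a singular point because the y-coefficient -3 + 3/x - 2/x^2 has a pole at x = 0.
It is a regular singular point because x P_1(x) = p(x) = 3x and x^2 P_2(x) = q(x) = -3x^2 + 3x - 2 are polynomials, hence analytic at x = 0.
p(0) = 0,  q(0) = -2.
Indicial equation: r(r-1) + p(0) r + q(0) = 0, i.e. r^2 + (p(0) - 1) r + q(0) = 0, i.e. r^2 - 1 r - 2 = 0.
Discriminant: (-1)^2 - 4(-2) = 9, so r = (1 ± 3)/2.
Solving: r_1 = 2, r_2 = -1.

indicial: r^2 - 1 r - 2 = 0; roots r_1 = 2, r_2 = -1


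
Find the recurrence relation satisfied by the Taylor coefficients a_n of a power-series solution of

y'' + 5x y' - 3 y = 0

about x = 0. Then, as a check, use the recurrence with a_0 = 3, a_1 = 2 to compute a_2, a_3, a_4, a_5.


Substitute y = sum_n a_n x^n.
y''(x) has coefficient (n+2)(n+1) a_{n+2} at x^n;
5 x y'(x) has coefficient 5 n a_n at x^n (shift);
-3 y(x) has coefficient -3 a_n at x^n.
Matching x^n: (n+2)(n+1) a_{n+2} + (5n - 3) a_n = 0.
Thus a_{n+2} = (-5n + 3) / ((n+1)(n+2)) * a_n.

Check with a_0 = 3, a_1 = 2 (apply the recurrence for n = 0, 1, 2, 3): a_0 = 3, a_1 = 2, a_2 = 9/2, a_3 = -2/3, a_4 = -21/8, a_5 = 2/5.

a_(n+2) = (-5n + 3) / ((n+1)(n+2)) * a_n; check: a_0 = 3, a_1 = 2, a_2 = 9/2, a_3 = -2/3, a_4 = -21/8, a_5 = 2/5


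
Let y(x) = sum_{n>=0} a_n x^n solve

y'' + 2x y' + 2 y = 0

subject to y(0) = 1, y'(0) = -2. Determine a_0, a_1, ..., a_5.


Ansatz: y(x) = sum_{n>=0} a_n x^n, so y'(x) = sum_{n>=1} n a_n x^(n-1) and y''(x) = sum_{n>=2} n(n-1) a_n x^(n-2).
Substitute into P(x) y'' + Q(x) y' + R(x) y = 0 with P(x) = 1, Q(x) = 2x, R(x) = 2, and match powers of x.
Initial conditions: a_0 = 1, a_1 = -2.
Setting the coefficient of each power of x to zero and solving order by order (substituting the coefficients already found):
  x^0: 2 a_2 + 2 a_0 = 0  ->  2 a_2 = -2 a_0 = -2  ->  a_2 = -1
  x^1: 6 a_3 + 4 a_1 = 0  ->  6 a_3 = -4 a_1 = 8  ->  a_3 = 4/3
  x^2: 12 a_4 + 6 a_2 = 0  ->  12 a_4 = -6 a_2 = 6  ->  a_4 = 1/2
  x^3: 20 a_5 + 8 a_3 = 0  ->  20 a_5 = -8 a_3 = -32/3  ->  a_5 = -8/15
Truncated series: y(x) = 1 - 2 x - x^2 + (4/3) x^3 + (1/2) x^4 - (8/15) x^5 + O(x^6).

a_0 = 1; a_1 = -2; a_2 = -1; a_3 = 4/3; a_4 = 1/2; a_5 = -8/15


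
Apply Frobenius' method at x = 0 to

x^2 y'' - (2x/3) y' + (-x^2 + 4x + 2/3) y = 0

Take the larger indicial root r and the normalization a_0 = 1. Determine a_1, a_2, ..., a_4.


Write in Frobenius form y'' + (p(x)/x) y' + (q(x)/x^2) y = 0:
  p(x) = -2/3,  q(x) = -x^2 + 4x + 2/3.
Indicial equation: r(r-1) + (-2/3) r + (2/3) = 0 -> roots r_1 = 1, r_2 = 2/3.
Take r = r_1 = 1. Let y(x) = x^r sum_{n>=0} a_n x^n with a_0 = 1.
Substitute y = x^r sum a_n x^n and match x^{r+n}. The recurrence is
  D(n) a_n + 4 a_{n-1} - 1 a_{n-2} = 0,  where D(n) = (r+n)(r+n-1) + (-2/3)(r+n) + (2/3).
  a_n = [-4 a_{n-1} + 1 a_{n-2}] / D(n).
Since the indicial polynomial factors as (r - r_1)(r - r_2), D(n) = (r_1 + n - r_1)(r_1 + n - r_2) = n(n + 1/3).
Evaluating step by step (a_0 = 1):
  n = 1: D(1) = 1(1 + 1/3) = 4/3; numerator = -4(1) = -4; a_1 = (-4)/(4/3) = -3
  n = 2: D(2) = 2(2 + 1/3) = 14/3; numerator = -4(-3) + 1(1) = 13; a_2 = (13)/(14/3) = 39/14
  n = 3: D(3) = 3(3 + 1/3) = 10; numerator = -4(39/14) + 1(-3) = -99/7; a_3 = (-99/7)/(10) = -99/70
  n = 4: D(4) = 4(4 + 1/3) = 52/3; numerator = -4(-99/70) + 1(39/14) = 591/70; a_4 = (591/70)/(52/3) = 1773/3640

r = 1; a_0 = 1; a_1 = -3; a_2 = 39/14; a_3 = -99/70; a_4 = 1773/3640


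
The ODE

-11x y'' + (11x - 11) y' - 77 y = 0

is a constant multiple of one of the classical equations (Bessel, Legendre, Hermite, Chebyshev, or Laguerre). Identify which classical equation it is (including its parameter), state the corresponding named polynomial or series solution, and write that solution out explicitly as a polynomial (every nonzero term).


All three coefficients share the factor -11; dividing through by -11 gives  x y'' + (1 - x) y' + 7 y = 0.
This matches the Laguerre equation x y'' + (1 - x) y' + n y = 0 with n = 7; the polynomial solution is L_7(x).
With y = sum_k a_k x^k, matching x^k gives (k+1)k a_{k+1} + (k+1) a_{k+1} - k a_k + n a_k = 0, i.e. (k+1)^2 a_{k+1} = (k - n) a_k = (k - 7) a_k. The right side vanishes at k = 7, so the series terminates at degree 7.
Standard normalization L_n(0) = 1 gives a_0 = 1. Work upward with a_{k+1} = (k - 7) a_k / (k+1)^2:
  a_1 = (0 - 7)(1) / 1^2 = -7/1 = -7
  a_2 = (1 - 7)(-7) / 2^2 = 42/4 = 21/2
  a_3 = (2 - 7)(21/2) / 3^2 = (-105/2)/9 = -35/6
  a_4 = (3 - 7)(-35/6) / 4^2 = (70/3)/16 = 35/24
  a_5 = (4 - 7)(35/24) / 5^2 = (-35/8)/25 = -7/40
  a_6 = (5 - 7)(-7/40) / 6^2 = (7/20)/36 = 7/720
  a_7 = (6 - 7)(7/720) / 7^2 = (-7/720)/49 = -1/5040
Hence L_7(x) = -x^7/5040 + 7 x^6/720 - 7 x^5/40 + 35 x^4/24 - 35 x^3/6 + 21 x^2/2 - 7 x + 1.

L_7(x); series = -x^7/5040 + 7 x^6/720 - 7 x^5/40 + 35 x^4/24 - 35 x^3/6 + 21 x^2/2 - 7 x + 1


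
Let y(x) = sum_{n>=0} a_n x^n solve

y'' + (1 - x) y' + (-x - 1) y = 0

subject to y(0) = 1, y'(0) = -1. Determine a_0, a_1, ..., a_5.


Ansatz: y(x) = sum_{n>=0} a_n x^n, so y'(x) = sum_{n>=1} n a_n x^(n-1) and y''(x) = sum_{n>=2} n(n-1) a_n x^(n-2).
Substitute into P(x) y'' + Q(x) y' + R(x) y = 0 with P(x) = 1, Q(x) = 1 - x, R(x) = -x - 1, and match powers of x.
Initial conditions: a_0 = 1, a_1 = -1.
Setting the coefficient of each power of x to zero and solving order by order (substituting the coefficients already found):
  x^0: 2 a_2 + a_1 - a_0 = 0  ->  2 a_2 = -a_1 + a_0 = 2  ->  a_2 = 1
  x^1: 6 a_3 + 2 a_2 - 2 a_1 - a_0 = 0  ->  6 a_3 = -2 a_2 + 2 a_1 + a_0 = -3  ->  a_3 = -1/2
  x^2: 12 a_4 + 3 a_3 - 3 a_2 - a_1 = 0  ->  12 a_4 = -3 a_3 + 3 a_2 + a_1 = 7/2  ->  a_4 = 7/24
  x^3: 20 a_5 + 4 a_4 - 4 a_3 - a_2 = 0  ->  20 a_5 = -4 a_4 + 4 a_3 + a_2 = -13/6  ->  a_5 = -13/120
Truncated series: y(x) = 1 - x + x^2 - (1/2) x^3 + (7/24) x^4 - (13/120) x^5 + O(x^6).

a_0 = 1; a_1 = -1; a_2 = 1; a_3 = -1/2; a_4 = 7/24; a_5 = -13/120


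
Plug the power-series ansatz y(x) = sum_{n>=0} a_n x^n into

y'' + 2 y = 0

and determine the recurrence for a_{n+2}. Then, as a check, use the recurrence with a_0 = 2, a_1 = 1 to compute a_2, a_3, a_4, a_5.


Substitute y = sum_n a_n x^n into y'' + (const) y = 0.
y''(x) = sum_{n>=0} (n+2)(n+1) a_{n+2} x^n.
The ODE becomes sum_n [(n+2)(n+1) a_{n+2} + 2 a_n] x^n = 0.
Setting each coefficient to zero gives the recurrence:
  (n+2)(n+1) a_{n+2} + 2 a_n = 0,
  a_{n+2} = -2 / ((n+1)(n+2)) a_n.

Check with a_0 = 2, a_1 = 1 (apply the recurrence for n = 0, 1, 2, 3): a_0 = 2, a_1 = 1, a_2 = -2, a_3 = -1/3, a_4 = 1/3, a_5 = 1/30.

a_{n+2} = -2/((n+1)(n+2)) * a_n; check: a_0 = 2, a_1 = 1, a_2 = -2, a_3 = -1/3, a_4 = 1/3, a_5 = 1/30


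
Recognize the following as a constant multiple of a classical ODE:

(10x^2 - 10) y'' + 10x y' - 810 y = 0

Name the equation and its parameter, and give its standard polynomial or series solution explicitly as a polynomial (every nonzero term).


All three coefficients share the factor -10; dividing through by -10 gives  (1 - x^2) y'' - x y' + 81 y = 0.
This matches the Chebyshev equation (1 - x^2) y'' - x y' + n^2 y = 0 (note the -x y' term, not -2x y') with n^2 = 81, so n = 9; the polynomial solution is T_9(x).
With y = sum_k a_k x^k, matching x^k gives (k+2)(k+1) a_{k+2} = (k^2 - n^2) a_k = (k - 9)(k + 9) a_k. The right side vanishes at k = 9, so the series with the parity of 9 terminates at degree 9.
Standard normalization: leading coefficient of T_n is 2^(n-1), so a_9 = 2^8 = 256. Work downward with a_k = (k+1)(k+2) a_{k+2} / ((k - 9)(k + 9)):
  a_7 = (8)(9)(256) / ((7 - 9)(7 + 9)) = 18432/(-32) = -576
  a_5 = (6)(7)(-576) / ((5 - 9)(5 + 9)) = -24192/(-56) = 432
  a_3 = (4)(5)(432) / ((3 - 9)(3 + 9)) = 8640/(-72) = -120
  a_1 = (2)(3)(-120) / ((1 - 9)(1 + 9)) = -720/(-80) = 9
Hence T_9(x) = 256 x^9 - 576 x^7 + 432 x^5 - 120 x^3 + 9 x.

T_9(x); series = 256 x^9 - 576 x^7 + 432 x^5 - 120 x^3 + 9 x


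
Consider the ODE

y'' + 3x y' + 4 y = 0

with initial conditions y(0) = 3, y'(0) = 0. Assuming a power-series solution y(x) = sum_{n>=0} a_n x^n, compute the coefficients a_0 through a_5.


Ansatz: y(x) = sum_{n>=0} a_n x^n, so y'(x) = sum_{n>=1} n a_n x^(n-1) and y''(x) = sum_{n>=2} n(n-1) a_n x^(n-2).
Substitute into P(x) y'' + Q(x) y' + R(x) y = 0 with P(x) = 1, Q(x) = 3x, R(x) = 4, and match powers of x.
Initial conditions: a_0 = 3, a_1 = 0.
Setting the coefficient of each power of x to zero and solving order by order (substituting the coefficients already found):
  x^0: 2 a_2 + 4 a_0 = 0  ->  2 a_2 = -4 a_0 = -12  ->  a_2 = -6
  x^1: 6 a_3 + 7 a_1 = 0  ->  6 a_3 = -7 a_1 = 0  ->  a_3 = 0
  x^2: 12 a_4 + 10 a_2 = 0  ->  12 a_4 = -10 a_2 = 60  ->  a_4 = 5
  x^3: 20 a_5 + 13 a_3 = 0  ->  20 a_5 = -13 a_3 = 0  ->  a_5 = 0
Truncated series: y(x) = 3 - 6 x^2 + 5 x^4 + O(x^6).

a_0 = 3; a_1 = 0; a_2 = -6; a_3 = 0; a_4 = 5; a_5 = 0


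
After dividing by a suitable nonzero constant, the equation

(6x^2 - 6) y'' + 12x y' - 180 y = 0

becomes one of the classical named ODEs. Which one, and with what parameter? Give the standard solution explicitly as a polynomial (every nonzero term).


All three coefficients share the factor -6; dividing through by -6 gives  (1 - x^2) y'' - 2x y' + 30 y = 0.
This matches the Legendre equation (1 - x^2) y'' - 2x y' + n(n+1) y = 0 (note the -2x y' term) with n(n+1) = 30, so n = 5; the polynomial solution is P_5(x).
With y = sum_k a_k x^k, matching x^k gives (k+2)(k+1) a_{k+2} = [k(k+1) - n(n+1)] a_k = (k - 5)(k + 6) a_k. The right side vanishes at k = 5, so the series with the parity of 5 terminates at degree 5.
Standard normalization (P_n(1) = 1): leading coefficient (2n)!/(2^n (n!)^2) = 3628800/(32*14400) = 63/8, so a_5 = 63/8. Work downward with a_k = (k+1)(k+2) a_{k+2} / ((k - 5)(k + 6)):
  a_3 = (4)(5)(63/8) / ((3 - 5)(3 + 6)) = (315/2)/(-18) = -35/4
  a_1 = (2)(3)(-35/4) / ((1 - 5)(1 + 6)) = (-105/2)/(-28) = 15/8
Hence P_5(x) = 63 x^5/8 - 35 x^3/4 + 15 x/8.

P_5(x); series = 63 x^5/8 - 35 x^3/4 + 15 x/8


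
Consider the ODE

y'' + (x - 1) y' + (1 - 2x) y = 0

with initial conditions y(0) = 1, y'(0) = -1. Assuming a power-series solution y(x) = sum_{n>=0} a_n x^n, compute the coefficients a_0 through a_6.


Ansatz: y(x) = sum_{n>=0} a_n x^n, so y'(x) = sum_{n>=1} n a_n x^(n-1) and y''(x) = sum_{n>=2} n(n-1) a_n x^(n-2).
Substitute into P(x) y'' + Q(x) y' + R(x) y = 0 with P(x) = 1, Q(x) = x - 1, R(x) = 1 - 2x, and match powers of x.
Initial conditions: a_0 = 1, a_1 = -1.
Setting the coefficient of each power of x to zero and solving order by order (substituting the coefficients already found):
  x^0: 2 a_2 - a_1 + a_0 = 0  ->  2 a_2 = a_1 - a_0 = -2  ->  a_2 = -1
  x^1: 6 a_3 - 2 a_2 + 2 a_1 - 2 a_0 = 0  ->  6 a_3 = 2 a_2 - 2 a_1 + 2 a_0 = 2  ->  a_3 = 1/3
  x^2: 12 a_4 - 3 a_3 + 3 a_2 - 2 a_1 = 0  ->  12 a_4 = 3 a_3 - 3 a_2 + 2 a_1 = 2  ->  a_4 = 1/6
  x^3: 20 a_5 - 4 a_4 + 4 a_3 - 2 a_2 = 0  ->  20 a_5 = 4 a_4 - 4 a_3 + 2 a_2 = -8/3  ->  a_5 = -2/15
  x^4: 30 a_6 - 5 a_5 + 5 a_4 - 2 a_3 = 0  ->  30 a_6 = 5 a_5 - 5 a_4 + 2 a_3 = -5/6  ->  a_6 = -1/36
Truncated series: y(x) = 1 - x - x^2 + (1/3) x^3 + (1/6) x^4 - (2/15) x^5 - (1/36) x^6 + O(x^7).

a_0 = 1; a_1 = -1; a_2 = -1; a_3 = 1/3; a_4 = 1/6; a_5 = -2/15; a_6 = -1/36


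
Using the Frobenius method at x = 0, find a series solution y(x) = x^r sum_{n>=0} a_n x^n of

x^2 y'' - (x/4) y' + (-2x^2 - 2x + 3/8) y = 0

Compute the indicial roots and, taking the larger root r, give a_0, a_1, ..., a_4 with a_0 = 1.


Write in Frobenius form y'' + (p(x)/x) y' + (q(x)/x^2) y = 0:
  p(x) = -1/4,  q(x) = -2x^2 - 2x + 3/8.
Indicial equation: r(r-1) + (-1/4) r + (3/8) = 0 -> roots r_1 = 3/4, r_2 = 1/2.
Take r = r_1 = 3/4. Let y(x) = x^r sum_{n>=0} a_n x^n with a_0 = 1.
Substitute y = x^r sum a_n x^n and match x^{r+n}. The recurrence is
  D(n) a_n - 2 a_{n-1} - 2 a_{n-2} = 0,  where D(n) = (r+n)(r+n-1) + (-1/4)(r+n) + (3/8).
  a_n = [2 a_{n-1} + 2 a_{n-2}] / D(n).
Since the indicial polynomial factors as (r - r_1)(r - r_2), D(n) = (r_1 + n - r_1)(r_1 + n - r_2) = n(n + 1/4).
Evaluating step by step (a_0 = 1):
  n = 1: D(1) = 1(1 + 1/4) = 5/4; numerator = 2(1) = 2; a_1 = (2)/(5/4) = 8/5
  n = 2: D(2) = 2(2 + 1/4) = 9/2; numerator = 2(8/5) + 2(1) = 26/5; a_2 = (26/5)/(9/2) = 52/45
  n = 3: D(3) = 3(3 + 1/4) = 39/4; numerator = 2(52/45) + 2(8/5) = 248/45; a_3 = (248/45)/(39/4) = 992/1755
  n = 4: D(4) = 4(4 + 1/4) = 17; numerator = 2(992/1755) + 2(52/45) = 1208/351; a_4 = (1208/351)/(17) = 1208/5967

r = 3/4; a_0 = 1; a_1 = 8/5; a_2 = 52/45; a_3 = 992/1755; a_4 = 1208/5967


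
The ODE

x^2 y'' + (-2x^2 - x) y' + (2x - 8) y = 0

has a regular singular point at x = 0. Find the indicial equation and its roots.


Divide by x^2 to reach normal form y'' + P_1(x) y' + P_2(x) y = 0 with P_1(x) = -2 - 1/x and P_2(x) = 2/x - 8/x^2.
x = 0 is a singular point because the y'-coefficient -2 - 1/x has a pole at x = 0 and the y-coefficient 2/x - 8/x^2 has a pole at x = 0.
It is a regular singular point because x P_1(x) = p(x) = -2x - 1 and x^2 P_2(x) = q(x) = 2x - 8 are polynomials, hence analytic at x = 0.
p(0) = -1,  q(0) = -8.
Indicial equation: r(r-1) + p(0) r + q(0) = 0, i.e. r^2 + (p(0) - 1) r + q(0) = 0, i.e. r^2 - 2 r - 8 = 0.
Discriminant: (-2)^2 - 4(-8) = 36, so r = (2 ± 6)/2.
Solving: r_1 = 4, r_2 = -2.

indicial: r^2 - 2 r - 8 = 0; roots r_1 = 4, r_2 = -2


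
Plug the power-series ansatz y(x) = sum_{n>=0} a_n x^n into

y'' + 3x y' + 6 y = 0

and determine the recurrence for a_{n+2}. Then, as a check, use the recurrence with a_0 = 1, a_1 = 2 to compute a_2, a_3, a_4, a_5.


Substitute y = sum_n a_n x^n.
y''(x) has coefficient (n+2)(n+1) a_{n+2} at x^n;
3 x y'(x) has coefficient 3 n a_n at x^n (shift);
6 y(x) has coefficient 6 a_n at x^n.
Matching x^n: (n+2)(n+1) a_{n+2} + (3n + 6) a_n = 0.
Thus a_{n+2} = (-3n - 6) / ((n+1)(n+2)) * a_n.

Check with a_0 = 1, a_1 = 2 (apply the recurrence for n = 0, 1, 2, 3): a_0 = 1, a_1 = 2, a_2 = -3, a_3 = -3, a_4 = 3, a_5 = 9/4.

a_(n+2) = (-3n - 6) / ((n+1)(n+2)) * a_n; check: a_0 = 1, a_1 = 2, a_2 = -3, a_3 = -3, a_4 = 3, a_5 = 9/4


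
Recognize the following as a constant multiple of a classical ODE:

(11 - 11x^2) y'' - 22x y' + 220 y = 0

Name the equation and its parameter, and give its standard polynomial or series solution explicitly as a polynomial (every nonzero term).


All three coefficients share the factor 11; dividing through by 11 gives  (1 - x^2) y'' - 2x y' + 20 y = 0.
This matches the Legendre equation (1 - x^2) y'' - 2x y' + n(n+1) y = 0 (note the -2x y' term) with n(n+1) = 20, so n = 4; the polynomial solution is P_4(x).
With y = sum_k a_k x^k, matching x^k gives (k+2)(k+1) a_{k+2} = [k(k+1) - n(n+1)] a_k = (k - 4)(k + 5) a_k. The right side vanishes at k = 4, so the series with the parity of 4 terminates at degree 4.
Standard normalization (P_n(1) = 1): leading coefficient (2n)!/(2^n (n!)^2) = 40320/(16*576) = 35/8, so a_4 = 35/8. Work downward with a_k = (k+1)(k+2) a_{k+2} / ((k - 4)(k + 5)):
  a_2 = (3)(4)(35/8) / ((2 - 4)(2 + 5)) = (105/2)/(-14) = -15/4
  a_0 = (1)(2)(-15/4) / ((0 - 4)(0 + 5)) = (-15/2)/(-20) = 3/8
Hence P_4(x) = 35 x^4/8 - 15 x^2/4 + 3/8.

P_4(x); series = 35 x^4/8 - 15 x^2/4 + 3/8


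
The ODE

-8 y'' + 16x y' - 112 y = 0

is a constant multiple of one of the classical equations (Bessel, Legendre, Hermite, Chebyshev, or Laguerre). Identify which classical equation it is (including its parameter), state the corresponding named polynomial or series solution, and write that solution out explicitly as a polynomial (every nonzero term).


All three coefficients share the factor -8; dividing through by -8 gives  y'' - 2x y' + 14 y = 0.
This matches the Hermite equation y'' - 2x y' + 2n y = 0 with 2n = 14, so n = 7; the polynomial solution is H_7(x).
With y = sum_k a_k x^k, matching x^k gives (k+2)(k+1) a_{k+2} = 2(k - n) a_k = 2(k - 7) a_k. The right side vanishes at k = 7, so the series with the parity of 7 terminates at degree 7.
Standard normalization: leading coefficient of H_n is 2^n, so a_7 = 2^7 = 128. Work downward with a_k = (k+1)(k+2) a_{k+2} / (2(k - n)):
  a_5 = (6)(7)(128) / (2(5 - 7)) = 5376/(-4) = -1344
  a_3 = (4)(5)(-1344) / (2(3 - 7)) = -26880/(-8) = 3360
  a_1 = (2)(3)(3360) / (2(1 - 7)) = 20160/(-12) = -1680
Hence H_7(x) = 128 x^7 - 1344 x^5 + 3360 x^3 - 1680 x.

H_7(x); series = 128 x^7 - 1344 x^5 + 3360 x^3 - 1680 x


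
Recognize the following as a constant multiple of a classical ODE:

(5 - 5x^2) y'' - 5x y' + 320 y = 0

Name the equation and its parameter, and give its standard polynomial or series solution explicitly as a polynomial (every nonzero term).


All three coefficients share the factor 5; dividing through by 5 gives  (1 - x^2) y'' - x y' + 64 y = 0.
This matches the Chebyshev equation (1 - x^2) y'' - x y' + n^2 y = 0 (note the -x y' term, not -2x y') with n^2 = 64, so n = 8; the polynomial solution is T_8(x).
With y = sum_k a_k x^k, matching x^k gives (k+2)(k+1) a_{k+2} = (k^2 - n^2) a_k = (k - 8)(k + 8) a_k. The right side vanishes at k = 8, so the series with the parity of 8 terminates at degree 8.
Standard normalization: leading coefficient of T_n is 2^(n-1), so a_8 = 2^7 = 128. Work downward with a_k = (k+1)(k+2) a_{k+2} / ((k - 8)(k + 8)):
  a_6 = (7)(8)(128) / ((6 - 8)(6 + 8)) = 7168/(-28) = -256
  a_4 = (5)(6)(-256) / ((4 - 8)(4 + 8)) = -7680/(-48) = 160
  a_2 = (3)(4)(160) / ((2 - 8)(2 + 8)) = 1920/(-60) = -32
  a_0 = (1)(2)(-32) / ((0 - 8)(0 + 8)) = -64/(-64) = 1
Hence T_8(x) = 128 x^8 - 256 x^6 + 160 x^4 - 32 x^2 + 1.

T_8(x); series = 128 x^8 - 256 x^6 + 160 x^4 - 32 x^2 + 1


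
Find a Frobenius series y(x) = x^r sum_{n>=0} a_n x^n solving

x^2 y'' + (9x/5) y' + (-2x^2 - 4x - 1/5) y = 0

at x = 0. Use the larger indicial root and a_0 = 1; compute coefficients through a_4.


Write in Frobenius form y'' + (p(x)/x) y' + (q(x)/x^2) y = 0:
  p(x) = 9/5,  q(x) = -2x^2 - 4x - 1/5.
Indicial equation: r(r-1) + (9/5) r + (-1/5) = 0 -> roots r_1 = 1/5, r_2 = -1.
Take r = r_1 = 1/5. Let y(x) = x^r sum_{n>=0} a_n x^n with a_0 = 1.
Substitute y = x^r sum a_n x^n and match x^{r+n}. The recurrence is
  D(n) a_n - 4 a_{n-1} - 2 a_{n-2} = 0,  where D(n) = (r+n)(r+n-1) + (9/5)(r+n) + (-1/5).
  a_n = [4 a_{n-1} + 2 a_{n-2}] / D(n).
Since the indicial polynomial factors as (r - r_1)(r - r_2), D(n) = (r_1 + n - r_1)(r_1 + n - r_2) = n(n + 6/5).
Evaluating step by step (a_0 = 1):
  n = 1: D(1) = 1(1 + 6/5) = 11/5; numerator = 4(1) = 4; a_1 = (4)/(11/5) = 20/11
  n = 2: D(2) = 2(2 + 6/5) = 32/5; numerator = 4(20/11) + 2(1) = 102/11; a_2 = (102/11)/(32/5) = 255/176
  n = 3: D(3) = 3(3 + 6/5) = 63/5; numerator = 4(255/176) + 2(20/11) = 415/44; a_3 = (415/44)/(63/5) = 2075/2772
  n = 4: D(4) = 4(4 + 6/5) = 104/5; numerator = 4(2075/2772) + 2(255/176) = 32665/5544; a_4 = (32665/5544)/(104/5) = 163325/576576

r = 1/5; a_0 = 1; a_1 = 20/11; a_2 = 255/176; a_3 = 2075/2772; a_4 = 163325/576576


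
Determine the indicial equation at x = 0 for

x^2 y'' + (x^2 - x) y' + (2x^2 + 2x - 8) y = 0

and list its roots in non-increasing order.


Divide by x^2 to reach normal form y'' + P_1(x) y' + P_2(x) y = 0 with P_1(x) = 1 - 1/x and P_2(x) = 2 + 2/x - 8/x^2.
x = 0 is a singular point because the y'-coefficient 1 - 1/x has a pole at x = 0 and the y-coefficient 2 + 2/x - 8/x^2 has a pole at x = 0.
It is a regular singular point because x P_1(x) = p(x) = x - 1 and x^2 P_2(x) = q(x) = 2x^2 + 2x - 8 are polynomials, hence analytic at x = 0.
p(0) = -1,  q(0) = -8.
Indicial equation: r(r-1) + p(0) r + q(0) = 0, i.e. r^2 + (p(0) - 1) r + q(0) = 0, i.e. r^2 - 2 r - 8 = 0.
Discriminant: (-2)^2 - 4(-8) = 36, so r = (2 ± 6)/2.
Solving: r_1 = 4, r_2 = -2.

indicial: r^2 - 2 r - 8 = 0; roots r_1 = 4, r_2 = -2


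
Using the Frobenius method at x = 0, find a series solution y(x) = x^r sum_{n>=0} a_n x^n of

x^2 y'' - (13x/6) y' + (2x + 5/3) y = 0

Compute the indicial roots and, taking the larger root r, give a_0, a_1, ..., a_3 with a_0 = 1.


Write in Frobenius form y'' + (p(x)/x) y' + (q(x)/x^2) y = 0:
  p(x) = -13/6,  q(x) = 2x + 5/3.
Indicial equation: r(r-1) + (-13/6) r + (5/3) = 0 -> roots r_1 = 5/2, r_2 = 2/3.
Take r = r_1 = 5/2. Let y(x) = x^r sum_{n>=0} a_n x^n with a_0 = 1.
Substitute y = x^r sum a_n x^n and match x^{r+n}. The recurrence is
  D(n) a_n + 2 a_{n-1} = 0,  where D(n) = (r+n)(r+n-1) + (-13/6)(r+n) + (5/3).
  a_n = -2 / D(n) * a_{n-1}.
Since the indicial polynomial factors as (r - r_1)(r - r_2), D(n) = (r_1 + n - r_1)(r_1 + n - r_2) = n(n + 11/6).
Evaluating step by step (a_0 = 1):
  n = 1: D(1) = 1(1 + 11/6) = 17/6; numerator = -2(1) = -2; a_1 = (-2)/(17/6) = -12/17
  n = 2: D(2) = 2(2 + 11/6) = 23/3; numerator = -2(-12/17) = 24/17; a_2 = (24/17)/(23/3) = 72/391
  n = 3: D(3) = 3(3 + 11/6) = 29/2; numerator = -2(72/391) = -144/391; a_3 = (-144/391)/(29/2) = -288/11339

r = 5/2; a_0 = 1; a_1 = -12/17; a_2 = 72/391; a_3 = -288/11339


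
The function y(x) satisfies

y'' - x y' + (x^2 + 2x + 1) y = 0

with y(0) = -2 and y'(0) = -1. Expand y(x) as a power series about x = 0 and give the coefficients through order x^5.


Ansatz: y(x) = sum_{n>=0} a_n x^n, so y'(x) = sum_{n>=1} n a_n x^(n-1) and y''(x) = sum_{n>=2} n(n-1) a_n x^(n-2).
Substitute into P(x) y'' + Q(x) y' + R(x) y = 0 with P(x) = 1, Q(x) = -x, R(x) = x^2 + 2x + 1, and match powers of x.
Initial conditions: a_0 = -2, a_1 = -1.
Setting the coefficient of each power of x to zero and solving order by order (substituting the coefficients already found):
  x^0: 2 a_2 + a_0 = 0  ->  2 a_2 = -a_0 = 2  ->  a_2 = 1
  x^1: 6 a_3 + 2 a_0 = 0  ->  6 a_3 = -2 a_0 = 4  ->  a_3 = 2/3
  x^2: 12 a_4 - a_2 + 2 a_1 + a_0 = 0  ->  12 a_4 = a_2 - 2 a_1 - a_0 = 5  ->  a_4 = 5/12
  x^3: 20 a_5 - 2 a_3 + 2 a_2 + a_1 = 0  ->  20 a_5 = 2 a_3 - 2 a_2 - a_1 = 1/3  ->  a_5 = 1/60
Truncated series: y(x) = -2 - x + x^2 + (2/3) x^3 + (5/12) x^4 + (1/60) x^5 + O(x^6).

a_0 = -2; a_1 = -1; a_2 = 1; a_3 = 2/3; a_4 = 5/12; a_5 = 1/60


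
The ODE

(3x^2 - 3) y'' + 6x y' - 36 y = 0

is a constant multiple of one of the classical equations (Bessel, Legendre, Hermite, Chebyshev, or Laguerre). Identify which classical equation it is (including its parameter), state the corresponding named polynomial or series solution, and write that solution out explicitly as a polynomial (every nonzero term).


All three coefficients share the factor -3; dividing through by -3 gives  (1 - x^2) y'' - 2x y' + 12 y = 0.
This matches the Legendre equation (1 - x^2) y'' - 2x y' + n(n+1) y = 0 (note the -2x y' term) with n(n+1) = 12, so n = 3; the polynomial solution is P_3(x).
With y = sum_k a_k x^k, matching x^k gives (k+2)(k+1) a_{k+2} = [k(k+1) - n(n+1)] a_k = (k - 3)(k + 4) a_k. The right side vanishes at k = 3, so the series with the parity of 3 terminates at degree 3.
Standard normalization (P_n(1) = 1): leading coefficient (2n)!/(2^n (n!)^2) = 720/(8*36) = 5/2, so a_3 = 5/2. Work downward with a_k = (k+1)(k+2) a_{k+2} / ((k - 3)(k + 4)):
  a_1 = (2)(3)(5/2) / ((1 - 3)(1 + 4)) = 15/(-10) = -3/2
Hence P_3(x) = 5 x^3/2 - 3 x/2.

P_3(x); series = 5 x^3/2 - 3 x/2


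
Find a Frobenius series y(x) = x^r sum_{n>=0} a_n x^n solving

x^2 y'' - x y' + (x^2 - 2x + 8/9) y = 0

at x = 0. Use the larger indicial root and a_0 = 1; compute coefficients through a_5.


Write in Frobenius form y'' + (p(x)/x) y' + (q(x)/x^2) y = 0:
  p(x) = -1,  q(x) = x^2 - 2x + 8/9.
Indicial equation: r(r-1) + (-1) r + (8/9) = 0 -> roots r_1 = 4/3, r_2 = 2/3.
Take r = r_1 = 4/3. Let y(x) = x^r sum_{n>=0} a_n x^n with a_0 = 1.
Substitute y = x^r sum a_n x^n and match x^{r+n}. The recurrence is
  D(n) a_n - 2 a_{n-1} + 1 a_{n-2} = 0,  where D(n) = (r+n)(r+n-1) + (-1)(r+n) + (8/9).
  a_n = [2 a_{n-1} - 1 a_{n-2}] / D(n).
Since the indicial polynomial factors as (r - r_1)(r - r_2), D(n) = (r_1 + n - r_1)(r_1 + n - r_2) = n(n + 2/3).
Evaluating step by step (a_0 = 1):
  n = 1: D(1) = 1(1 + 2/3) = 5/3; numerator = 2(1) = 2; a_1 = (2)/(5/3) = 6/5
  n = 2: D(2) = 2(2 + 2/3) = 16/3; numerator = 2(6/5) - 1(1) = 7/5; a_2 = (7/5)/(16/3) = 21/80
  n = 3: D(3) = 3(3 + 2/3) = 11; numerator = 2(21/80) - 1(6/5) = -27/40; a_3 = (-27/40)/(11) = -27/440
  n = 4: D(4) = 4(4 + 2/3) = 56/3; numerator = 2(-27/440) - 1(21/80) = -339/880; a_4 = (-339/880)/(56/3) = -1017/49280
  n = 5: D(5) = 5(5 + 2/3) = 85/3; numerator = 2(-1017/49280) - 1(-27/440) = 9/448; a_5 = (9/448)/(85/3) = 27/38080

r = 4/3; a_0 = 1; a_1 = 6/5; a_2 = 21/80; a_3 = -27/440; a_4 = -1017/49280; a_5 = 27/38080


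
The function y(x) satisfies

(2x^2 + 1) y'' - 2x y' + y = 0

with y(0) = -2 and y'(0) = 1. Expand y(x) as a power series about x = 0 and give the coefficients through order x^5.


Ansatz: y(x) = sum_{n>=0} a_n x^n, so y'(x) = sum_{n>=1} n a_n x^(n-1) and y''(x) = sum_{n>=2} n(n-1) a_n x^(n-2).
Substitute into P(x) y'' + Q(x) y' + R(x) y = 0 with P(x) = 2x^2 + 1, Q(x) = -2x, R(x) = 1, and match powers of x.
Initial conditions: a_0 = -2, a_1 = 1.
Setting the coefficient of each power of x to zero and solving order by order (substituting the coefficients already found):
  x^0: 2 a_2 + a_0 = 0  ->  2 a_2 = -a_0 = 2  ->  a_2 = 1
  x^1: 6 a_3 - a_1 = 0  ->  6 a_3 = a_1 = 1  ->  a_3 = 1/6
  x^2: 12 a_4 + a_2 = 0  ->  12 a_4 = -a_2 = -1  ->  a_4 = -1/12
  x^3: 20 a_5 + 7 a_3 = 0  ->  20 a_5 = -7 a_3 = -7/6  ->  a_5 = -7/120
Truncated series: y(x) = -2 + x + x^2 + (1/6) x^3 - (1/12) x^4 - (7/120) x^5 + O(x^6).

a_0 = -2; a_1 = 1; a_2 = 1; a_3 = 1/6; a_4 = -1/12; a_5 = -7/120


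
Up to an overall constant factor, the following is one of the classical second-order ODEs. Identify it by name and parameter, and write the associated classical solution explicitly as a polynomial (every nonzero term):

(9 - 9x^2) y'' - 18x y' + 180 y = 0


All three coefficients share the factor 9; dividing through by 9 gives  (1 - x^2) y'' - 2x y' + 20 y = 0.
This matches the Legendre equation (1 - x^2) y'' - 2x y' + n(n+1) y = 0 (note the -2x y' term) with n(n+1) = 20, so n = 4; the polynomial solution is P_4(x).
With y = sum_k a_k x^k, matching x^k gives (k+2)(k+1) a_{k+2} = [k(k+1) - n(n+1)] a_k = (k - 4)(k + 5) a_k. The right side vanishes at k = 4, so the series with the parity of 4 terminates at degree 4.
Standard normalization (P_n(1) = 1): leading coefficient (2n)!/(2^n (n!)^2) = 40320/(16*576) = 35/8, so a_4 = 35/8. Work downward with a_k = (k+1)(k+2) a_{k+2} / ((k - 4)(k + 5)):
  a_2 = (3)(4)(35/8) / ((2 - 4)(2 + 5)) = (105/2)/(-14) = -15/4
  a_0 = (1)(2)(-15/4) / ((0 - 4)(0 + 5)) = (-15/2)/(-20) = 3/8
Hence P_4(x) = 35 x^4/8 - 15 x^2/4 + 3/8.

P_4(x); series = 35 x^4/8 - 15 x^2/4 + 3/8


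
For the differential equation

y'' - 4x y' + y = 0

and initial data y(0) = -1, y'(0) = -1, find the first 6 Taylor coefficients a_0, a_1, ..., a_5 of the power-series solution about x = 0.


Ansatz: y(x) = sum_{n>=0} a_n x^n, so y'(x) = sum_{n>=1} n a_n x^(n-1) and y''(x) = sum_{n>=2} n(n-1) a_n x^(n-2).
Substitute into P(x) y'' + Q(x) y' + R(x) y = 0 with P(x) = 1, Q(x) = -4x, R(x) = 1, and match powers of x.
Initial conditions: a_0 = -1, a_1 = -1.
Setting the coefficient of each power of x to zero and solving order by order (substituting the coefficients already found):
  x^0: 2 a_2 + a_0 = 0  ->  2 a_2 = -a_0 = 1  ->  a_2 = 1/2
  x^1: 6 a_3 - 3 a_1 = 0  ->  6 a_3 = 3 a_1 = -3  ->  a_3 = -1/2
  x^2: 12 a_4 - 7 a_2 = 0  ->  12 a_4 = 7 a_2 = 7/2  ->  a_4 = 7/24
  x^3: 20 a_5 - 11 a_3 = 0  ->  20 a_5 = 11 a_3 = -11/2  ->  a_5 = -11/40
Truncated series: y(x) = -1 - x + (1/2) x^2 - (1/2) x^3 + (7/24) x^4 - (11/40) x^5 + O(x^6).

a_0 = -1; a_1 = -1; a_2 = 1/2; a_3 = -1/2; a_4 = 7/24; a_5 = -11/40


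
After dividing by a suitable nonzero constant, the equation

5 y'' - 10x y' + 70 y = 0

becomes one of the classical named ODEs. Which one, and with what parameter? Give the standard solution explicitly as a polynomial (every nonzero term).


All three coefficients share the factor 5; dividing through by 5 gives  y'' - 2x y' + 14 y = 0.
This matches the Hermite equation y'' - 2x y' + 2n y = 0 with 2n = 14, so n = 7; the polynomial solution is H_7(x).
With y = sum_k a_k x^k, matching x^k gives (k+2)(k+1) a_{k+2} = 2(k - n) a_k = 2(k - 7) a_k. The right side vanishes at k = 7, so the series with the parity of 7 terminates at degree 7.
Standard normalization: leading coefficient of H_n is 2^n, so a_7 = 2^7 = 128. Work downward with a_k = (k+1)(k+2) a_{k+2} / (2(k - n)):
  a_5 = (6)(7)(128) / (2(5 - 7)) = 5376/(-4) = -1344
  a_3 = (4)(5)(-1344) / (2(3 - 7)) = -26880/(-8) = 3360
  a_1 = (2)(3)(3360) / (2(1 - 7)) = 20160/(-12) = -1680
Hence H_7(x) = 128 x^7 - 1344 x^5 + 3360 x^3 - 1680 x.

H_7(x); series = 128 x^7 - 1344 x^5 + 3360 x^3 - 1680 x


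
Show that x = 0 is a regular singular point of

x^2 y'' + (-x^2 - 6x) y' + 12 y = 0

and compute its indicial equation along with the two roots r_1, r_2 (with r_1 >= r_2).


Divide by x^2 to reach normal form y'' + P_1(x) y' + P_2(x) y = 0 with P_1(x) = -1 - 6/x and P_2(x) = 12/x^2.
x = 0 is a singular point because the y'-coefficient -1 - 6/x has a pole at x = 0 and the y-coefficient 12/x^2 has a pole at x = 0.
It is a regular singular point because x P_1(x) = p(x) = -x - 6 and x^2 P_2(x) = q(x) = 12 are polynomials, hence analytic at x = 0.
p(0) = -6,  q(0) = 12.
Indicial equation: r(r-1) + p(0) r + q(0) = 0, i.e. r^2 + (p(0) - 1) r + q(0) = 0, i.e. r^2 - 7 r + 12 = 0.
Discriminant: (-7)^2 - 4(12) = 1, so r = (7 ± 1)/2.
Solving: r_1 = 4, r_2 = 3.

indicial: r^2 - 7 r + 12 = 0; roots r_1 = 4, r_2 = 3


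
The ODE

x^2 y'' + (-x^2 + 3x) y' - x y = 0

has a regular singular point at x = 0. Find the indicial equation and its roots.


Divide by x^2 to reach normal form y'' + P_1(x) y' + P_2(x) y = 0 with P_1(x) = -1 + 3/x and P_2(x) = -1/x.
x = 0 is a singular point because the y'-coefficient -1 + 3/x has a pole at x = 0 and the y-coefficient -1/x has a pole at x = 0.
It is a regular singular point because x P_1(x) = p(x) = 3 - x and x^2 P_2(x) = q(x) = -x are polynomials, hence analytic at x = 0.
p(0) = 3,  q(0) = 0.
Indicial equation: r(r-1) + p(0) r + q(0) = 0, i.e. r^2 + (p(0) - 1) r + q(0) = 0, i.e. r^2 + 2 r = 0.
Discriminant: (2)^2 - 4(0) = 4, so r = (-2 ± 2)/2.
Solving: r_1 = 0, r_2 = -2.

indicial: r^2 + 2 r = 0; roots r_1 = 0, r_2 = -2


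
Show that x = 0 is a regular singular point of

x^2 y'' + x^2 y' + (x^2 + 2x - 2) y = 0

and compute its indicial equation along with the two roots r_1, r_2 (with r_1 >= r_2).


Divide by x^2 to reach normal form y'' + P_1(x) y' + P_2(x) y = 0 with P_1(x) = 1 and P_2(x) = 1 + 2/x - 2/x^2.
x = 0 is a singular point because the y-coefficient 1 + 2/x - 2/x^2 has a pole at x = 0.
It is a regular singular point because x P_1(x) = p(x) = x and x^2 P_2(x) = q(x) = x^2 + 2x - 2 are polynomials, hence analytic at x = 0.
p(0) = 0,  q(0) = -2.
Indicial equation: r(r-1) + p(0) r + q(0) = 0, i.e. r^2 + (p(0) - 1) r + q(0) = 0, i.e. r^2 - 1 r - 2 = 0.
Discriminant: (-1)^2 - 4(-2) = 9, so r = (1 ± 3)/2.
Solving: r_1 = 2, r_2 = -1.

indicial: r^2 - 1 r - 2 = 0; roots r_1 = 2, r_2 = -1


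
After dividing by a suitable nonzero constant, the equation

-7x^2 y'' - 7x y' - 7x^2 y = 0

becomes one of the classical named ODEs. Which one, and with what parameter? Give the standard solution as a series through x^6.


All three coefficients share the factor -7; dividing through by -7 gives  x^2 y'' + x y' + x^2 y = 0.
This matches the Bessel equation x^2 y'' + x y' + (x^2 - nu^2) y = 0 with nu^2 = 0, so nu = 0; the solution bounded at x = 0 is J_0(x).
Frobenius at x = 0: indicial roots ±nu; for r = nu the recurrence k(k + 2nu) c_k = -c_{k-2} gives the standard series J_nu(x) = sum_{k>=0} (-1)^k / (k! (k+nu)!) (x/2)^(2k+nu). Evaluate the first 4 terms:
  k = 0: (-1)^0 / (0! * 0! * 2^0) x^0 = 1/(1*1*1) x^0 = (1) x^0
  k = 1: (-1)^1 / (1! * 1! * 2^2) x^2 = -1/(1*1*4) x^2 = (-1/4) x^2
  k = 2: (-1)^2 / (2! * 2! * 2^4) x^4 = 1/(2*2*16) x^4 = (1/64) x^4
  k = 3: (-1)^3 / (3! * 3! * 2^6) x^6 = -1/(6*6*64) x^6 = (-1/2304) x^6
Hence J_0(x) = -x^6/2304 + x^4/64 - x^2/4 + 1 + ....

J_0(x); series = -x^6/2304 + x^4/64 - x^2/4 + 1
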